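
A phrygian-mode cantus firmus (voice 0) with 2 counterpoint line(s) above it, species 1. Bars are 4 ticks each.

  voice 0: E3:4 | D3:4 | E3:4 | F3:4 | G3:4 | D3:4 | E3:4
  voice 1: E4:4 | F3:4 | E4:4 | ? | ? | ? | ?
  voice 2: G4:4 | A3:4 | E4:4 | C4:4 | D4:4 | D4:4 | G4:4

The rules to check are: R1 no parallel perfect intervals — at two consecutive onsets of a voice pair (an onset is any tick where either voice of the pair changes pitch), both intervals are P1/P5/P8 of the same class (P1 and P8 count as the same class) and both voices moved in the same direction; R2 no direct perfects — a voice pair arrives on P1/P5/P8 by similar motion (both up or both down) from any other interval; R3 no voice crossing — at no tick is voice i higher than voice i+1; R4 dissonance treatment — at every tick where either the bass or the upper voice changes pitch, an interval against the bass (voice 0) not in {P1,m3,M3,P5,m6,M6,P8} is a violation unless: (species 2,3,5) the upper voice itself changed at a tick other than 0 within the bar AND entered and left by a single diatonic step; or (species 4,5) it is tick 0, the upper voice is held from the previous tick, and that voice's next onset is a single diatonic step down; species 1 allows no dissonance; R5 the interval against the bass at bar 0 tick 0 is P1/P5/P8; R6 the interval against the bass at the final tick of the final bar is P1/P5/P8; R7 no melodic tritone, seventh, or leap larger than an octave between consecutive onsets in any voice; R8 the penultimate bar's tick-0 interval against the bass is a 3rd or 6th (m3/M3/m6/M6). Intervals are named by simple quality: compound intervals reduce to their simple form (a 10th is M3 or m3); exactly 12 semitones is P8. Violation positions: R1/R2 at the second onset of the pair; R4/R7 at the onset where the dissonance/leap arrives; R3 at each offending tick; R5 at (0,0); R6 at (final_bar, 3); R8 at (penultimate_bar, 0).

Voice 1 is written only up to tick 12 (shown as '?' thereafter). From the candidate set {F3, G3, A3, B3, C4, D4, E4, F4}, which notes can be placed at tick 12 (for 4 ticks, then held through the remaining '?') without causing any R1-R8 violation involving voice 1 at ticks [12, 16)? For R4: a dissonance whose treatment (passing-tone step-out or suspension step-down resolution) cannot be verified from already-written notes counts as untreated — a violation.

{A3}

F3: violates R2,R7
G3: violates R4
A3: legal
B3: violates R4
C4: violates R1
D4: violates R3
E4: violates R3,R4
F4: violates R1,R3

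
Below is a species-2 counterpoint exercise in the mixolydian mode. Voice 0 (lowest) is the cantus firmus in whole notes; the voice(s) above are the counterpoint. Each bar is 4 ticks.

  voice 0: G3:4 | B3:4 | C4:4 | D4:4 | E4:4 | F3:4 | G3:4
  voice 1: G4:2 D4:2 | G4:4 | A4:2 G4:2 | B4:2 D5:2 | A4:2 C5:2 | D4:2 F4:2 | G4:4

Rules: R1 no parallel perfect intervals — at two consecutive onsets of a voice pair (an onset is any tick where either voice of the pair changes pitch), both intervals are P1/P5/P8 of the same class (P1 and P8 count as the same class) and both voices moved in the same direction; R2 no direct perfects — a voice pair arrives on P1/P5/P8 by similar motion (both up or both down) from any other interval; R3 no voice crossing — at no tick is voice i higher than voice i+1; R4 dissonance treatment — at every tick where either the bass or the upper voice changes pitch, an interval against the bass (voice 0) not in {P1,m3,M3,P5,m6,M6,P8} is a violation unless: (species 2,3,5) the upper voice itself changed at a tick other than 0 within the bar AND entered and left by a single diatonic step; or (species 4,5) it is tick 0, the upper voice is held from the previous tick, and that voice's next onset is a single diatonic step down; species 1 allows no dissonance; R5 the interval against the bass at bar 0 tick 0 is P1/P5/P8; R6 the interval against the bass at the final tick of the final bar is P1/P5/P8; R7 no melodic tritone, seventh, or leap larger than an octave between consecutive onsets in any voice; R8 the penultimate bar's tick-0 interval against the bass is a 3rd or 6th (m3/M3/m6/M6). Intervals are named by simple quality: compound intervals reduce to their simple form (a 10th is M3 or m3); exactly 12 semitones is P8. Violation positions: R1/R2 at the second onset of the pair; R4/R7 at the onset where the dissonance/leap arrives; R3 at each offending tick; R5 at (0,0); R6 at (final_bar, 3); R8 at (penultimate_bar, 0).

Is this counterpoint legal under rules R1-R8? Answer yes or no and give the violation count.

bar 0: v0=G3 v1=G4 (P8)
bar 1: v0=B3 v1=G4 (m6)
bar 2: v0=C4 v1=A4 (M6)
bar 3: v0=D4 v1=B4 (M6)
bar 4: v0=E4 v1=A4 (P4)
bar 5: v0=F3 v1=D4 (M6)
bar 6: v0=G3 v1=G4 (P8)
  R4 @ bar4.0: E4/A4 P4 untreated
  R7 @ bar5.0: E4->F3 leap 11st
  R7 @ bar5.0: C5->D4 leap 10st
  R1 @ bar6.0: F3/F4 P8 -> G3/G4 P8 similar

No (4 violations)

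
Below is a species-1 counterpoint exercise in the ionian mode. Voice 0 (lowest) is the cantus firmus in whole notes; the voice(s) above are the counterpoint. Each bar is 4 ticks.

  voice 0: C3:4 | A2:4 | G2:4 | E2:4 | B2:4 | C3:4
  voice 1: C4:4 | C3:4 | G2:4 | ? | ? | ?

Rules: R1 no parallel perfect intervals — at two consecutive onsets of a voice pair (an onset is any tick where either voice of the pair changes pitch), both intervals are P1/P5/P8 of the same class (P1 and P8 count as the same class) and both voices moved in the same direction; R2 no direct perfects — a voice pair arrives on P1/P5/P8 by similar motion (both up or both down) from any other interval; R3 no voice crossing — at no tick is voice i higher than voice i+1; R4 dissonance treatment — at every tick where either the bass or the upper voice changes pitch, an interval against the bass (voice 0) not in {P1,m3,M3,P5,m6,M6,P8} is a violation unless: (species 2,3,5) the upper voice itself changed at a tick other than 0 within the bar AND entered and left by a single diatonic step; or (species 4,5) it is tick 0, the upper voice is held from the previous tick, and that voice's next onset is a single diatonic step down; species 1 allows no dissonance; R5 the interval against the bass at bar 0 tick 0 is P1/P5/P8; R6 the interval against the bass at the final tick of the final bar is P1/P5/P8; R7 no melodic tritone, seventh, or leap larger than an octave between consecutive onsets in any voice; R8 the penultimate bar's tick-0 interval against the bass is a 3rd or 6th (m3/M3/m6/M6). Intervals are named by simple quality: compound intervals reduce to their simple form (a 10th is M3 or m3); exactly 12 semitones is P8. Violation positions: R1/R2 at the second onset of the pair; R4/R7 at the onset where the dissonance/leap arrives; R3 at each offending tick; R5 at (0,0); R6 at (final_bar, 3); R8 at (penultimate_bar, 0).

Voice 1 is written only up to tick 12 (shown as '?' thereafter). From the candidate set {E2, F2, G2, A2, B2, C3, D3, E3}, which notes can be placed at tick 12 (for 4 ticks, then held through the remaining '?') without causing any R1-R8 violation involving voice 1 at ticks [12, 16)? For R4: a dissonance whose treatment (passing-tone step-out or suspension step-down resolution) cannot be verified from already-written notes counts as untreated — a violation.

{B2, C3, E3, G2}

E2: violates R1
F2: violates R4
G2: legal
A2: violates R4
B2: legal
C3: legal
D3: violates R4
E3: legal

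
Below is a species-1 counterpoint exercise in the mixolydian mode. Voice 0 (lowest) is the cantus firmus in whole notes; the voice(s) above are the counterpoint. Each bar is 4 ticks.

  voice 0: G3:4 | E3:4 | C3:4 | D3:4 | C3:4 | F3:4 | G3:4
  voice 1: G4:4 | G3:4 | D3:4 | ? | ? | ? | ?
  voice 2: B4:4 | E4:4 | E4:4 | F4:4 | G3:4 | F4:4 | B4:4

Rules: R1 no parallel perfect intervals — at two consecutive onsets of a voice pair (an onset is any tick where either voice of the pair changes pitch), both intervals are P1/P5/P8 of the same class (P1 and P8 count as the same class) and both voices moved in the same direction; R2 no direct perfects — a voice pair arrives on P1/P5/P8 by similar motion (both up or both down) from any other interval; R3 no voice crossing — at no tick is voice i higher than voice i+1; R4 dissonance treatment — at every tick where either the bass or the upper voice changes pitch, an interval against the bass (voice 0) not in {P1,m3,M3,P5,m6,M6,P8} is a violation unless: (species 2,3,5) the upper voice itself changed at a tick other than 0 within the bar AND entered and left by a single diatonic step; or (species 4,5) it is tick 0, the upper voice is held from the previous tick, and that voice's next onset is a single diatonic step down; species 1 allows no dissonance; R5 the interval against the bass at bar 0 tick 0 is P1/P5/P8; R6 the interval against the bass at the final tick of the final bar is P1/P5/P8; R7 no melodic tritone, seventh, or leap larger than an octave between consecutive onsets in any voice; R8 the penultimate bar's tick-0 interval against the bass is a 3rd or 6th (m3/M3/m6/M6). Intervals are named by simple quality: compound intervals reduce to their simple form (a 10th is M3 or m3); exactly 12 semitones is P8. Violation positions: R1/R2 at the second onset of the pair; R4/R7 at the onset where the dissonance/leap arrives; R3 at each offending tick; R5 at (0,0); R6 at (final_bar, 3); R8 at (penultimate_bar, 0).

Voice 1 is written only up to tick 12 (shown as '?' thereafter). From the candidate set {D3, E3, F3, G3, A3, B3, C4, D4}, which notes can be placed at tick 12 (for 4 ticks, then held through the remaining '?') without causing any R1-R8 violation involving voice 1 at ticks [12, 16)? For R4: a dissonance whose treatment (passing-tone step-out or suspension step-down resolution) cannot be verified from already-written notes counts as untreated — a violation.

{B3, D3}

D3: legal
E3: violates R4
F3: violates R2
G3: violates R4
A3: violates R2
B3: legal
C4: violates R4,R7
D4: violates R2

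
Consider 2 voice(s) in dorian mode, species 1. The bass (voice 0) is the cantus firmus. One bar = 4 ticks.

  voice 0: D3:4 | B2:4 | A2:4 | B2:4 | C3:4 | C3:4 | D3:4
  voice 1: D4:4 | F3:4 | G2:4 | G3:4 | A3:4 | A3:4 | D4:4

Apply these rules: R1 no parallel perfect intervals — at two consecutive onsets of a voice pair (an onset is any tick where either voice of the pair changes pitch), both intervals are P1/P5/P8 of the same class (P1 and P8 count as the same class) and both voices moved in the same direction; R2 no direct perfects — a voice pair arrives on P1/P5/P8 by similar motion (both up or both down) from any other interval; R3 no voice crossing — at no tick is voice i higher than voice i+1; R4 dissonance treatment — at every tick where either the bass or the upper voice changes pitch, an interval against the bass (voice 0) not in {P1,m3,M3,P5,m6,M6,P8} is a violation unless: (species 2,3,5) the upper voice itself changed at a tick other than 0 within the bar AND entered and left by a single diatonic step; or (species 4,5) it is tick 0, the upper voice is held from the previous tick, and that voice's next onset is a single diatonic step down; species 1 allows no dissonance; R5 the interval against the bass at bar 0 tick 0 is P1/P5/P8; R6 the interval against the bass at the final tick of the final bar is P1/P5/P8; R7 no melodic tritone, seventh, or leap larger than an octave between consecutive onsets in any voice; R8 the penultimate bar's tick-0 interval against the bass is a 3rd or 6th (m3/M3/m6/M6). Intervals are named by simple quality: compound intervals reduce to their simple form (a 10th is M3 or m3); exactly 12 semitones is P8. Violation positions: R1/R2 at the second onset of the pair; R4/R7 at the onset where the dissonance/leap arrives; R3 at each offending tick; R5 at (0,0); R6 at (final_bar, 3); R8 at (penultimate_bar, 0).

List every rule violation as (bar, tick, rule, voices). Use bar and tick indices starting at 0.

bar 0: v0=D3 v1=D4 downbeat P8
bar 1: v0=B2 v1=F3 downbeat TT
bar 2: v0=A2 v1=G2 downbeat M2
bar 3: v0=B2 v1=G3 downbeat m6
bar 4: v0=C3 v1=A3 downbeat M6
bar 5: v0=C3 v1=A3 downbeat M6
bar 6: v0=D3 v1=D4 downbeat P8
  -> R4 @ bar 1 tick 0 v(0, 1): B2/F3 TT untreated
  -> R3 @ bar 2 tick 0 v(0, 1): A2 above G2
  -> R4 @ bar 2 tick 0 v(0, 1): A2/G2 M2 untreated
  -> R7 @ bar 2 tick 0 v(1,): F3->G2 leap 10st
  -> R3 @ bar 2 tick 1 v(0, 1): A2 above G2
  -> R3 @ bar 2 tick 2 v(0, 1): A2 above G2
  -> R3 @ bar 2 tick 3 v(0, 1): A2 above G2
  -> R2 @ bar 6 tick 0 v(0, 1): C3/A3 M6 -> D3/D4 P8 similar

(1, 0, R4, (0, 1))
(2, 0, R3, (0, 1))
(2, 0, R4, (0, 1))
(2, 0, R7, (1,))
(2, 1, R3, (0, 1))
(2, 2, R3, (0, 1))
(2, 3, R3, (0, 1))
(6, 0, R2, (0, 1))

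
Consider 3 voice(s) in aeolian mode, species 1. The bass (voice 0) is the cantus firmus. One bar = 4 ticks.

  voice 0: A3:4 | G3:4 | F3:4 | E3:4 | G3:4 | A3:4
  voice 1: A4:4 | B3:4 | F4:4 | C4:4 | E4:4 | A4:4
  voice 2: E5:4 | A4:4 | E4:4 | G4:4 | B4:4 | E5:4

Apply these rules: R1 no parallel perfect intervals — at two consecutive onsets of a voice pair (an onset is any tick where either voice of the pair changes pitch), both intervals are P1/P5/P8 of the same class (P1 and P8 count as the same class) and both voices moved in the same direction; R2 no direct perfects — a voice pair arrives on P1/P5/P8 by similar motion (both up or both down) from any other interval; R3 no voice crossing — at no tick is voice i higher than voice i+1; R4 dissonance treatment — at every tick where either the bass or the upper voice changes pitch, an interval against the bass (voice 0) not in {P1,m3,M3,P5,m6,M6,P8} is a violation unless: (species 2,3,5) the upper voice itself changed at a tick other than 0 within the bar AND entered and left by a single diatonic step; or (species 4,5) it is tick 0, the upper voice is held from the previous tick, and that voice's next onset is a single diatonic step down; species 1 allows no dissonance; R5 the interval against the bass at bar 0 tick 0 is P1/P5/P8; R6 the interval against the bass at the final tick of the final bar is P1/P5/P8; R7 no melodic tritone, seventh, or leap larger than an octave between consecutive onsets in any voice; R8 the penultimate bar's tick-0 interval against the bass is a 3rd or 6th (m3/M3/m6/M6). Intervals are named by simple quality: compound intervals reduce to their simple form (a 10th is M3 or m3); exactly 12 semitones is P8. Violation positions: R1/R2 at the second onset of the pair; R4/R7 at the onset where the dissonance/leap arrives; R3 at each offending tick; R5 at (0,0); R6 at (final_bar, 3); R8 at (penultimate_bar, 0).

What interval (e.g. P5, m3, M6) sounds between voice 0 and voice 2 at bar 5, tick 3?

voice 0=A3 voice 2=E5 -> P5

P5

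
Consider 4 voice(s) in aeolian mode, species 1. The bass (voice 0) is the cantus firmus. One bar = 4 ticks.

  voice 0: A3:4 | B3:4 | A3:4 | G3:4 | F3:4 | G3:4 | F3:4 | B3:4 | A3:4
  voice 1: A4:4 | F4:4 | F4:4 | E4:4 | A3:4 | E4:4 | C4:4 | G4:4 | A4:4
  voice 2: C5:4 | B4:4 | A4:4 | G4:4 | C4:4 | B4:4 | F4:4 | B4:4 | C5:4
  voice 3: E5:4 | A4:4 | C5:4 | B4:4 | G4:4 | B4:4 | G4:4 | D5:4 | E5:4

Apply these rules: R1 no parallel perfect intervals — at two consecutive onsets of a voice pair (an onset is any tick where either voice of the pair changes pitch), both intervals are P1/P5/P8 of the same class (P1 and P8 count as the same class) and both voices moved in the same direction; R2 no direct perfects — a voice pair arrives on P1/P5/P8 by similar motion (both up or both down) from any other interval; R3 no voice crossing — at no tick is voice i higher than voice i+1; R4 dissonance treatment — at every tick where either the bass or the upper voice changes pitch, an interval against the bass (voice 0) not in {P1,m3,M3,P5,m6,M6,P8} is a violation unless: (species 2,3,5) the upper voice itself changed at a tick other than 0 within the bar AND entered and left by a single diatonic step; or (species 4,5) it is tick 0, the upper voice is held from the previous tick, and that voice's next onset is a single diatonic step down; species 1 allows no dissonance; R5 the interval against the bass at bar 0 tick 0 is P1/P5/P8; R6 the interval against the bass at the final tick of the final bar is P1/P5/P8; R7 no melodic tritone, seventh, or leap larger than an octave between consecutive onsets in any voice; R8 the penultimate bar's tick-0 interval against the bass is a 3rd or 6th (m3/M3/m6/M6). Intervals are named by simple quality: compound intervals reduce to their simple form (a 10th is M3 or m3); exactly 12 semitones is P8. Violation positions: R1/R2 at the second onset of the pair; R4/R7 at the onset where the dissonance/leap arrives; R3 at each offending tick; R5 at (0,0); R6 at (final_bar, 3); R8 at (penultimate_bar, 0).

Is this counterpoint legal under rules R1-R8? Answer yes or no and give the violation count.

bar 0: v0=A3 v1=A4 v2=C5 v3=E5 (P5)
bar 1: v0=B3 v1=F4 v2=B4 v3=A4 (m7)
bar 2: v0=A3 v1=F4 v2=A4 v3=C5 (m3)
bar 3: v0=G3 v1=E4 v2=G4 v3=B4 (M3)
bar 4: v0=F3 v1=A3 v2=C4 v3=G4 (M2)
bar 5: v0=G3 v1=E4 v2=B4 v3=B4 (M3)
bar 6: v0=F3 v1=C4 v2=F4 v3=G4 (M2)
bar 7: v0=B3 v1=G4 v2=B4 v3=D5 (m3)
bar 8: v0=A3 v1=A4 v2=C5 v3=E5 (P5)
  R5 @ bar0.0: opens on m3
  R3 @ bar1.0: B4 above A4
  R4 @ bar1.0: B3/F4 TT untreated
  R4 @ bar1.0: B3/A4 m7 untreated
  R3 @ bar1.1: B4 above A4
  R3 @ bar1.2: B4 above A4
  R3 @ bar1.3: B4 above A4
  R1 @ bar2.0: B3/B4 P8 -> A3/A4 P8 similar
  R1 @ bar3.0: A3/A4 P8 -> G3/G4 P8 similar
  R1 @ bar3.0: F4/C5 P5 -> E4/B4 P5 similar
  R2 @ bar4.0: G3/G4 P8 -> F3/C4 P5 similar
  R2 @ bar4.0: G4/B4 M3 -> C4/G4 P5 similar
  R4 @ bar4.0: F3/G4 M2 untreated
  R2 @ bar5.0: A3/C4 m3 -> E4/B4 P5 similar
  R2 @ bar5.0: A3/G4 m7 -> E4/B4 P5 similar
  R2 @ bar5.0: C4/G4 P5 -> B4/B4 P1 similar
  R7 @ bar5.0: C4->B4 leap 11st
  R1 @ bar6.0: E4/B4 P5 -> C4/G4 P5 similar
  R2 @ bar6.0: G3/E4 M6 -> F3/C4 P5 similar
  R2 @ bar6.0: G3/B4 M3 -> F3/F4 P8 similar
  R4 @ bar6.0: F3/G4 M2 untreated
  R7 @ bar6.0: B4->F4 leap 6st
  R1 @ bar7.0: F3/F4 P8 -> B3/B4 P8 similar
  R1 @ bar7.0: C4/G4 P5 -> G4/D5 P5 similar
  R7 @ bar7.0: F3->B3 leap 6st
  R7 @ bar7.0: F4->B4 leap 6st
  R8 @ bar7.0: penult P8 not 3rd/6th
  R1 @ bar8.0: G4/D5 P5 -> A4/E5 P5 similar
  R6 @ bar8.3: closes on m3

No (29 violations)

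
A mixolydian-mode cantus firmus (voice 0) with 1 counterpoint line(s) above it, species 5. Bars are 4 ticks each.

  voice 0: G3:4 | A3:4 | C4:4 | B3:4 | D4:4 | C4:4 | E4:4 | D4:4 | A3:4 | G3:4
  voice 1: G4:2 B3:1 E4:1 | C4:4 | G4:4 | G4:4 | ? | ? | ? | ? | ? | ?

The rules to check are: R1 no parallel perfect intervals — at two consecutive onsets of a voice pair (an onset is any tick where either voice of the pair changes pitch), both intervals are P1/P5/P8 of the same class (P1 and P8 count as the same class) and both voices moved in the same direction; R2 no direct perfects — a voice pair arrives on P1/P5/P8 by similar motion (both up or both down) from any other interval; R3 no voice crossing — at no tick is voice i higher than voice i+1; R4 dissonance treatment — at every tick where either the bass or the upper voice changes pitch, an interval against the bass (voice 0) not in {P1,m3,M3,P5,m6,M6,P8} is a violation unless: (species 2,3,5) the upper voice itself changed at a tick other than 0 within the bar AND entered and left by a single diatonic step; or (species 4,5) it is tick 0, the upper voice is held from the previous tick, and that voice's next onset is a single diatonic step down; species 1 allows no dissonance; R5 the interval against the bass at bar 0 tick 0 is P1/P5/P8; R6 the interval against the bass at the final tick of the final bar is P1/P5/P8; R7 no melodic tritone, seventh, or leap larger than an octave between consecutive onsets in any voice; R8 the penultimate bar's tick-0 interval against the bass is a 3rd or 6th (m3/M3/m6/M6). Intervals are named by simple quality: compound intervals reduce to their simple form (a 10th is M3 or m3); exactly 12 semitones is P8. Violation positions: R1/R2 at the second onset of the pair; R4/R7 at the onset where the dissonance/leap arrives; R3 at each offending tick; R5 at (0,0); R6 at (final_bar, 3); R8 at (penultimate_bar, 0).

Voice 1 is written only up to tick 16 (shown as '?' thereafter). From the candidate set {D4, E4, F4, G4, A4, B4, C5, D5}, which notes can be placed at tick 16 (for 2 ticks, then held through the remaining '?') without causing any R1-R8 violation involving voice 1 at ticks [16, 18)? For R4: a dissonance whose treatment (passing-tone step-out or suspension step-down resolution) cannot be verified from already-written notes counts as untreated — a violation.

D4: legal
E4: violates R4
F4: legal
G4: violates R4
A4: violates R2
B4: legal
C5: violates R4
D5: violates R2

{B4, D4, F4}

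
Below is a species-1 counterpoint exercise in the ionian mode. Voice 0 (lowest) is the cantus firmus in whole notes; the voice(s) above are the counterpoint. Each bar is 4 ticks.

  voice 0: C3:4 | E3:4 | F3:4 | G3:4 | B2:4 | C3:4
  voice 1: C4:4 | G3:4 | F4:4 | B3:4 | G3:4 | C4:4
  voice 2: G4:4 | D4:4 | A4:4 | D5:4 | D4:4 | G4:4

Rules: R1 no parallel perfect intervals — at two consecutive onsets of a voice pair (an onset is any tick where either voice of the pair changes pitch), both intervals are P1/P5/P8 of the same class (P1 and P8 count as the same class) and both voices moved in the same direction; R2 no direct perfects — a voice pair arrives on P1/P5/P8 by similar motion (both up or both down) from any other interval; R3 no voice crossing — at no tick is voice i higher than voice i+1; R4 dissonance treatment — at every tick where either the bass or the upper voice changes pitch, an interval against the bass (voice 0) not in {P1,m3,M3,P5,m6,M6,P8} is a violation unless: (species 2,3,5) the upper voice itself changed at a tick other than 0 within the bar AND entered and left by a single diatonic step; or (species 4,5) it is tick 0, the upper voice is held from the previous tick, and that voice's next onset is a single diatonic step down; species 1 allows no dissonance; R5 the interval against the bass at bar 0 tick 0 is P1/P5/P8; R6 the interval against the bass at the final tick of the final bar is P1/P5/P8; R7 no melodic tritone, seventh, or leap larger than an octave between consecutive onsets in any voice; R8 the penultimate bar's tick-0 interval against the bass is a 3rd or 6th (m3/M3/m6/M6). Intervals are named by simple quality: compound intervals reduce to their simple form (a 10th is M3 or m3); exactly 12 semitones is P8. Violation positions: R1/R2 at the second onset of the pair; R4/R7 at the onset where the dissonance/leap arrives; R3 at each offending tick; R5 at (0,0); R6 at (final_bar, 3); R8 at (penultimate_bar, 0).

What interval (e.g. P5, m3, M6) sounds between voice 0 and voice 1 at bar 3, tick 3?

voice 0=G3 voice 1=B3 -> M3

M3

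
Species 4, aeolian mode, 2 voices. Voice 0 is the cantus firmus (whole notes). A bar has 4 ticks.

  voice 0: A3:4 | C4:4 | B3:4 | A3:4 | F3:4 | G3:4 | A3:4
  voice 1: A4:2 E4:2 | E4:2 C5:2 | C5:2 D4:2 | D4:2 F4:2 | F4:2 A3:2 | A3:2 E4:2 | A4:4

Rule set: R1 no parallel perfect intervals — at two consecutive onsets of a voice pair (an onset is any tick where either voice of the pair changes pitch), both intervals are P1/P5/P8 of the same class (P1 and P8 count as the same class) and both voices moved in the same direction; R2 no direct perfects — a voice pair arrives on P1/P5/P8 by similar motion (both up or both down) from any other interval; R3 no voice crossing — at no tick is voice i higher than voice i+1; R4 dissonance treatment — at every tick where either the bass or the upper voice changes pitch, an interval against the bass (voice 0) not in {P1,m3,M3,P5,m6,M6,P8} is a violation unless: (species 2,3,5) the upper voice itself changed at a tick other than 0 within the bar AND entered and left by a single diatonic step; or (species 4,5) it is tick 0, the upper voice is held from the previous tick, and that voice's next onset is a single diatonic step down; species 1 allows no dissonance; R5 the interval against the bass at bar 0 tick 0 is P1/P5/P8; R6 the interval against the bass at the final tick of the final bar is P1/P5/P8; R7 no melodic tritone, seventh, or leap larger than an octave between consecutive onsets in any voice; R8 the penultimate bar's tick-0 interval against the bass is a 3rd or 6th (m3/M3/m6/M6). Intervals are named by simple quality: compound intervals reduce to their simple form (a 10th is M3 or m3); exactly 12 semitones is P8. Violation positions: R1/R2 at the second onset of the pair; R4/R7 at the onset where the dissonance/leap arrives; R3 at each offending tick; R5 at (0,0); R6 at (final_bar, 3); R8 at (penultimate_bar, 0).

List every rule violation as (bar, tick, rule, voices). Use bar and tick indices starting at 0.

bar 0: v0=A3 v1=A4 downbeat P8
bar 1: v0=C4 v1=E4 downbeat M3
bar 2: v0=B3 v1=C5 downbeat m2
bar 3: v0=A3 v1=D4 downbeat P4
bar 4: v0=F3 v1=F4 downbeat P8
bar 5: v0=G3 v1=A3 downbeat M2
bar 6: v0=A3 v1=A4 downbeat P8
  -> R4 @ bar 2 tick 0 v(0, 1): B3/C5 m2 untreated
  -> R7 @ bar 2 tick 2 v(1,): C5->D4 leap 10st
  -> R4 @ bar 3 tick 0 v(0, 1): A3/D4 P4 untreated
  -> R4 @ bar 5 tick 0 v(0, 1): G3/A3 M2 untreated
  -> R8 @ bar 5 tick 0 v(0, 1): penult M2 not 3rd/6th
  -> R2 @ bar 6 tick 0 v(0, 1): G3/E4 M6 -> A3/A4 P8 similar

(2, 0, R4, (0, 1))
(2, 2, R7, (1,))
(3, 0, R4, (0, 1))
(5, 0, R4, (0, 1))
(5, 0, R8, (0, 1))
(6, 0, R2, (0, 1))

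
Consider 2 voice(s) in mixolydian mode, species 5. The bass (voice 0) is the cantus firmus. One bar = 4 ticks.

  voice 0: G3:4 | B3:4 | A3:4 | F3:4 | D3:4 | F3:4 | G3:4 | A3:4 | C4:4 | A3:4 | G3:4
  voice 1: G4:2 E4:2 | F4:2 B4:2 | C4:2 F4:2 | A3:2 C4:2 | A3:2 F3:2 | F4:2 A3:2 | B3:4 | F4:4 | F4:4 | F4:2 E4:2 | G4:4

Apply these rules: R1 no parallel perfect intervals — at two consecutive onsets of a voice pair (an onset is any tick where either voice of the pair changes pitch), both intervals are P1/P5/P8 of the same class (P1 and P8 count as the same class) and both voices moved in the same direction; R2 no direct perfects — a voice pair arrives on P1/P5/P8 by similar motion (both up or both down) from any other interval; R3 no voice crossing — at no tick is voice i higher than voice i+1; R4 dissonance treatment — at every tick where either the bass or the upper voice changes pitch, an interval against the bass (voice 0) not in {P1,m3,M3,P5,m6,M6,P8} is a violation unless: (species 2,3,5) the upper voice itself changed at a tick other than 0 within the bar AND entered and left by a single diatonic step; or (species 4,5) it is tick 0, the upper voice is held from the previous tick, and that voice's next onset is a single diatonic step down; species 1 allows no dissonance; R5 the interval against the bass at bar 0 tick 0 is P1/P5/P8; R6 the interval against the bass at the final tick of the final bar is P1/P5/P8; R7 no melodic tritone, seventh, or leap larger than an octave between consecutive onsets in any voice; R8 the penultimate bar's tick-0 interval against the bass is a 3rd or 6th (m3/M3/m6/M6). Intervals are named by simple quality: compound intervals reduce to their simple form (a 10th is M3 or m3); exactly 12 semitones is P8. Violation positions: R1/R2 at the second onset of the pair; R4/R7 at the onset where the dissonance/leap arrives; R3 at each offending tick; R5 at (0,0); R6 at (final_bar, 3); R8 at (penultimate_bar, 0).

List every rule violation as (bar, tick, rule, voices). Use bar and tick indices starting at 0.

bar 0: v0=G3 v1=G4 downbeat P8
bar 1: v0=B3 v1=F4 downbeat TT
bar 2: v0=A3 v1=C4 downbeat m3
bar 3: v0=F3 v1=A3 downbeat M3
bar 4: v0=D3 v1=A3 downbeat P5
bar 5: v0=F3 v1=F4 downbeat P8
bar 6: v0=G3 v1=B3 downbeat M3
bar 7: v0=A3 v1=F4 downbeat m6
bar 8: v0=C4 v1=F4 downbeat P4
bar 9: v0=A3 v1=F4 downbeat m6
bar 10: v0=G3 v1=G4 downbeat P8
  -> R4 @ bar 1 tick 0 v(0, 1): B3/F4 TT untreated
  -> R7 @ bar 1 tick 2 v(1,): F4->B4 leap 6st
  -> R7 @ bar 2 tick 0 v(1,): B4->C4 leap 11st
  -> R1 @ bar 4 tick 0 v(0, 1): F3/C4 P5 -> D3/A3 P5 similar
  -> R2 @ bar 5 tick 0 v(0, 1): D3/F3 m3 -> F3/F4 P8 similar
  -> R7 @ bar 7 tick 0 v(1,): B3->F4 leap 6st

(1, 0, R4, (0, 1))
(1, 2, R7, (1,))
(2, 0, R7, (1,))
(4, 0, R1, (0, 1))
(5, 0, R2, (0, 1))
(7, 0, R7, (1,))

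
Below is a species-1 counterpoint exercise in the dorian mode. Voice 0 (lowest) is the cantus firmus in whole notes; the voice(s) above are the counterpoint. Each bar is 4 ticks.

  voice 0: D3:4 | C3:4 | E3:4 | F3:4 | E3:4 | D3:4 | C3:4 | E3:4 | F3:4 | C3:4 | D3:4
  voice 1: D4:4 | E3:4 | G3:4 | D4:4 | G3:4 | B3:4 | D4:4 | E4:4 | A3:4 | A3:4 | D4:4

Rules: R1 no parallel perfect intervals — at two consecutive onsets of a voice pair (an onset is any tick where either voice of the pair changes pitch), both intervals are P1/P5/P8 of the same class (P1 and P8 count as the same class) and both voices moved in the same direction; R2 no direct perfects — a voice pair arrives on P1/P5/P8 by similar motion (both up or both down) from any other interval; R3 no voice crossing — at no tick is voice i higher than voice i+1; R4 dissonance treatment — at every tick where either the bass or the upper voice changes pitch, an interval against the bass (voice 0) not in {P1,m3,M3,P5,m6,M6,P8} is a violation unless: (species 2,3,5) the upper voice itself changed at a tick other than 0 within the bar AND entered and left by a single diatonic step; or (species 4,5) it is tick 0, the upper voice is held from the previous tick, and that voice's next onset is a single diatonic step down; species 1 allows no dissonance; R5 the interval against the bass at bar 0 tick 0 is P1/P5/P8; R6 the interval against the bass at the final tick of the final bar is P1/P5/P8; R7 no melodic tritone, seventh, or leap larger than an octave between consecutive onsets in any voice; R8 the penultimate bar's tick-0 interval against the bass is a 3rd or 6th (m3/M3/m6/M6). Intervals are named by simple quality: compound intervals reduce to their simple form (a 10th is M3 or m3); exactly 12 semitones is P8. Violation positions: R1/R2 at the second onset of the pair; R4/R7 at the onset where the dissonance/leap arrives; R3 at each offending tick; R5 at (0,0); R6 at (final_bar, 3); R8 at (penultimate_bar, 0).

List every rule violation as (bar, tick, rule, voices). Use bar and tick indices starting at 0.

bar 0: v0=D3 v1=D4 downbeat P8
bar 1: v0=C3 v1=E3 downbeat M3
bar 2: v0=E3 v1=G3 downbeat m3
bar 3: v0=F3 v1=D4 downbeat M6
bar 4: v0=E3 v1=G3 downbeat m3
bar 5: v0=D3 v1=B3 downbeat M6
bar 6: v0=C3 v1=D4 downbeat M2
bar 7: v0=E3 v1=E4 downbeat P8
bar 8: v0=F3 v1=A3 downbeat M3
bar 9: v0=C3 v1=A3 downbeat M6
bar 10: v0=D3 v1=D4 downbeat P8
  -> R7 @ bar 1 tick 0 v(1,): D4->E3 leap 10st
  -> R4 @ bar 6 tick 0 v(0, 1): C3/D4 M2 untreated
  -> R2 @ bar 7 tick 0 v(0, 1): C3/D4 M2 -> E3/E4 P8 similar
  -> R2 @ bar 10 tick 0 v(0, 1): C3/A3 M6 -> D3/D4 P8 similar

(1, 0, R7, (1,))
(6, 0, R4, (0, 1))
(7, 0, R2, (0, 1))
(10, 0, R2, (0, 1))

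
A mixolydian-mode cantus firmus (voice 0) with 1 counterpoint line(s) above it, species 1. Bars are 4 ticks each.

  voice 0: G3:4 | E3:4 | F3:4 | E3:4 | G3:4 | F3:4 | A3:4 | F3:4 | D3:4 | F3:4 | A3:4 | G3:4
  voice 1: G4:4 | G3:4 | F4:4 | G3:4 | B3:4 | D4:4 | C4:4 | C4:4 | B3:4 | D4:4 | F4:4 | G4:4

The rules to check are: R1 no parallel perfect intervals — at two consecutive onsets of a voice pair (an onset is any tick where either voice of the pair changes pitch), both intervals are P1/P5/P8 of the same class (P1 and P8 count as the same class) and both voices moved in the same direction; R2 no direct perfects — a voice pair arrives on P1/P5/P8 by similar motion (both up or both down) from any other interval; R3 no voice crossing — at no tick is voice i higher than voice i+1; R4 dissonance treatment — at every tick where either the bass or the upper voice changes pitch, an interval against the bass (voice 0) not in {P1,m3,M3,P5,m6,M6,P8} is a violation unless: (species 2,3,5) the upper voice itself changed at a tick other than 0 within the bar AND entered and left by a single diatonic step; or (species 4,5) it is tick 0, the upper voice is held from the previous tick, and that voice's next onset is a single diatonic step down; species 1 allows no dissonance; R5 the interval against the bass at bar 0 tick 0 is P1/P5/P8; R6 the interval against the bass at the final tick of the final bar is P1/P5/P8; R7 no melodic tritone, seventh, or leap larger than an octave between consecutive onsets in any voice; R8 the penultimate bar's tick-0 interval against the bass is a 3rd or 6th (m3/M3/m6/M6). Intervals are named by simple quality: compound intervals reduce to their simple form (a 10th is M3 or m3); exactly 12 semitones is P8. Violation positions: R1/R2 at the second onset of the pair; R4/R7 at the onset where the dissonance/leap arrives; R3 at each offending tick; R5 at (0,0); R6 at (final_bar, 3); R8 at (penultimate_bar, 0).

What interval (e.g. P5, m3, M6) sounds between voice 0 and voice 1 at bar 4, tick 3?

voice 0=G3 voice 1=B3 -> M3

M3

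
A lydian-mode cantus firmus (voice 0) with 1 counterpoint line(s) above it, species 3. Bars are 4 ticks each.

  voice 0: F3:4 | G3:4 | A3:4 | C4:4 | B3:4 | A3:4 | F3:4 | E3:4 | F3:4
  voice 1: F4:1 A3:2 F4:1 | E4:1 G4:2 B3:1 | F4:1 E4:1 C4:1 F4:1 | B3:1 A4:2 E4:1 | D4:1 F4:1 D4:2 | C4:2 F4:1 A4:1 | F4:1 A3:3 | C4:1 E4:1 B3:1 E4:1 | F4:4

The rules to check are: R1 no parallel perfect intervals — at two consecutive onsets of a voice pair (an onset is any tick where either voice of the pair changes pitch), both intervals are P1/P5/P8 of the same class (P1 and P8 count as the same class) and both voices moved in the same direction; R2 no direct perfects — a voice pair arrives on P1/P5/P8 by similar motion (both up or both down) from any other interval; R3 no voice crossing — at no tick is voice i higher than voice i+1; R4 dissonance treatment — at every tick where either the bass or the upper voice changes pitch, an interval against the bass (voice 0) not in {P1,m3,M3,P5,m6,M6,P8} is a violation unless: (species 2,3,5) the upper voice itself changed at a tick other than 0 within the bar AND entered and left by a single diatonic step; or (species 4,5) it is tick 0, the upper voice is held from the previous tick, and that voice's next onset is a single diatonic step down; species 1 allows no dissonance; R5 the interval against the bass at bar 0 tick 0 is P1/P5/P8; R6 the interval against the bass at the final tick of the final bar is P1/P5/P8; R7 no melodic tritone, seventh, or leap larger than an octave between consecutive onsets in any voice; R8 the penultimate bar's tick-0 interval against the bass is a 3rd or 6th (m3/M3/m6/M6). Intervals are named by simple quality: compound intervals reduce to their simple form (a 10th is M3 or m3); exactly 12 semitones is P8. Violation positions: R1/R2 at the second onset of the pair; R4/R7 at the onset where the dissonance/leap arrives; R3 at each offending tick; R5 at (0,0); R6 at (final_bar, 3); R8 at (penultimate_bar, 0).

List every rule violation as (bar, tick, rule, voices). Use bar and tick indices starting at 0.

(2, 0, R7, (1,))
(3, 0, R3, (0, 1))
(3, 0, R4, (0, 1))
(3, 0, R7, (1,))
(3, 1, R7, (1,))
(4, 1, R4, (0, 1))
(6, 0, R1, (0, 1))
(8, 0, R1, (0, 1))

bar 0: v0=F3 v1=F4 downbeat P8
bar 1: v0=G3 v1=E4 downbeat M6
bar 2: v0=A3 v1=F4 downbeat m6
bar 3: v0=C4 v1=B3 downbeat m2
bar 4: v0=B3 v1=D4 downbeat m3
bar 5: v0=A3 v1=C4 downbeat m3
bar 6: v0=F3 v1=F4 downbeat P8
bar 7: v0=E3 v1=C4 downbeat m6
bar 8: v0=F3 v1=F4 downbeat P8
  -> R7 @ bar 2 tick 0 v(1,): B3->F4 leap 6st
  -> R3 @ bar 3 tick 0 v(0, 1): C4 above B3
  -> R4 @ bar 3 tick 0 v(0, 1): C4/B3 m2 untreated
  -> R7 @ bar 3 tick 0 v(1,): F4->B3 leap 6st
  -> R7 @ bar 3 tick 1 v(1,): B3->A4 leap 10st
  -> R4 @ bar 4 tick 1 v(0, 1): B3/F4 TT untreated
  -> R1 @ bar 6 tick 0 v(0, 1): A3/A4 P8 -> F3/F4 P8 similar
  -> R1 @ bar 8 tick 0 v(0, 1): E3/E4 P8 -> F3/F4 P8 similar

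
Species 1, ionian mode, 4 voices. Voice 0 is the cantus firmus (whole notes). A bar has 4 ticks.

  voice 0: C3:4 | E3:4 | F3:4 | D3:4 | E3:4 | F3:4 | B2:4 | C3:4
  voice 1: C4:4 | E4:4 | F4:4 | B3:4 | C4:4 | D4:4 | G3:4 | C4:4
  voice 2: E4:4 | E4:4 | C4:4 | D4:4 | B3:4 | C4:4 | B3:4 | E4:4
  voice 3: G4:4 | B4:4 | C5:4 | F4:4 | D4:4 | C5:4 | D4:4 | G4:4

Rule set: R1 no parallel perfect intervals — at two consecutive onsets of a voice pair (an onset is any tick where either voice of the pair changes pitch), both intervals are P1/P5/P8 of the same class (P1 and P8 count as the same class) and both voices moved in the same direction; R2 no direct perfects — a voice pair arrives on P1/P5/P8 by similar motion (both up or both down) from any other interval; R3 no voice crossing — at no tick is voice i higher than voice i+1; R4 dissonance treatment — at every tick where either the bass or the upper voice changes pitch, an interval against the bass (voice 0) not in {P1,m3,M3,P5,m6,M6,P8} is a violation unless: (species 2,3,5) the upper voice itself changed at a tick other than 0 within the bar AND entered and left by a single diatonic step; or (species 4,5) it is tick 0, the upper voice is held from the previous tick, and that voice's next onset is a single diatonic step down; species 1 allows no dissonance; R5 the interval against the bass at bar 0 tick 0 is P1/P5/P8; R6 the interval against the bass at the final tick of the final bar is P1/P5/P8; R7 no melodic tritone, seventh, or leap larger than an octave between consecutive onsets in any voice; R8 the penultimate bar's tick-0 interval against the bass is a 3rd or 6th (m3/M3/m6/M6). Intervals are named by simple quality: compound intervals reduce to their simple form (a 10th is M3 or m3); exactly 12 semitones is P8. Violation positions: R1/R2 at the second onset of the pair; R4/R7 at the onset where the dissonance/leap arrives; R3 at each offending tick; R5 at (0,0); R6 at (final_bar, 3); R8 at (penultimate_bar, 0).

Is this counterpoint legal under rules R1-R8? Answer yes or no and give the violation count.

No (34 violations)

bar 0: v0=C3 v1=C4 v2=E4 v3=G4 (P5)
bar 1: v0=E3 v1=E4 v2=E4 v3=B4 (P5)
bar 2: v0=F3 v1=F4 v2=C4 v3=C5 (P5)
bar 3: v0=D3 v1=B3 v2=D4 v3=F4 (m3)
bar 4: v0=E3 v1=C4 v2=B3 v3=D4 (m7)
bar 5: v0=F3 v1=D4 v2=C4 v3=C5 (P5)
bar 6: v0=B2 v1=G3 v2=B3 v3=D4 (m3)
bar 7: v0=C3 v1=C4 v2=E4 v3=G4 (P5)
  R5 @ bar0.0: opens on M3
  R1 @ bar1.0: C3/C4 P8 -> E3/E4 P8 similar
  R1 @ bar1.0: C3/G4 P5 -> E3/B4 P5 similar
  R1 @ bar1.0: C4/G4 P5 -> E4/B4 P5 similar
  R1 @ bar2.0: E3/E4 P8 -> F3/F4 P8 similar
  R1 @ bar2.0: E3/B4 P5 -> F3/C5 P5 similar
  R1 @ bar2.0: E4/B4 P5 -> F4/C5 P5 similar
  R3 @ bar2.0: F4 above C4
  R3 @ bar2.1: F4 above C4
  R3 @ bar2.2: F4 above C4
  R3 @ bar2.3: F4 above C4
  R7 @ bar3.0: F4->B3 leap 6st
  R3 @ bar4.0: C4 above B3
  R4 @ bar4.0: E3/D4 m7 untreated
  R3 @ bar4.1: C4 above B3
  R3 @ bar4.2: C4 above B3
  R3 @ bar4.3: C4 above B3
  R1 @ bar5.0: E3/B3 P5 -> F3/C4 P5 similar
  R2 @ bar5.0: E3/D4 m7 -> F3/C5 P5 similar
  R2 @ bar5.0: B3/D4 m3 -> C4/C5 P8 similar
  R3 @ bar5.0: D4 above C4
  R7 @ bar5.0: D4->C5 leap 10st
  R3 @ bar5.1: D4 above C4
  R3 @ bar5.2: D4 above C4
  R3 @ bar5.3: D4 above C4
  R2 @ bar6.0: F3/C4 P5 -> B2/B3 P8 similar
  R2 @ bar6.0: D4/C5 m7 -> G3/D4 P5 similar
  R7 @ bar6.0: F3->B2 leap 6st
  R7 @ bar6.0: C5->D4 leap 10st
  R8 @ bar6.0: penult P8 not 3rd/6th
  R1 @ bar7.0: G3/D4 P5 -> C4/G4 P5 similar
  R2 @ bar7.0: B2/G3 m6 -> C3/C4 P8 similar
  R2 @ bar7.0: B2/D4 m3 -> C3/G4 P5 similar
  R6 @ bar7.3: closes on M3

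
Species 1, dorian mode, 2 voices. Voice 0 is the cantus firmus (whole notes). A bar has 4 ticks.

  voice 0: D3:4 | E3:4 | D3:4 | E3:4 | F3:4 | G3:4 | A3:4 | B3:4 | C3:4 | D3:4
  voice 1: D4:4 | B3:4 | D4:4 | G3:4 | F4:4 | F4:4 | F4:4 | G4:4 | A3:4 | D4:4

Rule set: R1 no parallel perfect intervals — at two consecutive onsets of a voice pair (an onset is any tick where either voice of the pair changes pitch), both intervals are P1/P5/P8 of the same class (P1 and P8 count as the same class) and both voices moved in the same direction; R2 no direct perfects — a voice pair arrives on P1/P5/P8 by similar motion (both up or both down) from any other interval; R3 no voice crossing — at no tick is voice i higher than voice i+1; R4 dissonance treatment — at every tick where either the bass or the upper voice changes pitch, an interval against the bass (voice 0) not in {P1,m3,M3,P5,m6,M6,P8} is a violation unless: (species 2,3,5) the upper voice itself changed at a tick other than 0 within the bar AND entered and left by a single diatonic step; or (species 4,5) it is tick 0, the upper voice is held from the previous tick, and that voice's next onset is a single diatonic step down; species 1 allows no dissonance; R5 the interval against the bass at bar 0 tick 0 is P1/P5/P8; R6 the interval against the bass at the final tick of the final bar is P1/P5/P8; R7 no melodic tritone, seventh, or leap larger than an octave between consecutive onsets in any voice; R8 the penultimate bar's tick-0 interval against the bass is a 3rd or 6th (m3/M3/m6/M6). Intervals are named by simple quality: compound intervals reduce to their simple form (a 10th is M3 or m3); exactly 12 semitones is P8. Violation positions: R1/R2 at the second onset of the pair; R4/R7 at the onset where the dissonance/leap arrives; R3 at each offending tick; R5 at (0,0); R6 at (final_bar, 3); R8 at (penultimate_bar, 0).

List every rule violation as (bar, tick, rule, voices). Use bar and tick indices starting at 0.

bar 0: v0=D3 v1=D4 downbeat P8
bar 1: v0=E3 v1=B3 downbeat P5
bar 2: v0=D3 v1=D4 downbeat P8
bar 3: v0=E3 v1=G3 downbeat m3
bar 4: v0=F3 v1=F4 downbeat P8
bar 5: v0=G3 v1=F4 downbeat m7
bar 6: v0=A3 v1=F4 downbeat m6
bar 7: v0=B3 v1=G4 downbeat m6
bar 8: v0=C3 v1=A3 downbeat M6
bar 9: v0=D3 v1=D4 downbeat P8
  -> R2 @ bar 4 tick 0 v(0, 1): E3/G3 m3 -> F3/F4 P8 similar
  -> R7 @ bar 4 tick 0 v(1,): G3->F4 leap 10st
  -> R4 @ bar 5 tick 0 v(0, 1): G3/F4 m7 untreated
  -> R7 @ bar 8 tick 0 v(0,): B3->C3 leap 11st
  -> R7 @ bar 8 tick 0 v(1,): G4->A3 leap 10st
  -> R2 @ bar 9 tick 0 v(0, 1): C3/A3 M6 -> D3/D4 P8 similar

(4, 0, R2, (0, 1))
(4, 0, R7, (1,))
(5, 0, R4, (0, 1))
(8, 0, R7, (0,))
(8, 0, R7, (1,))
(9, 0, R2, (0, 1))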